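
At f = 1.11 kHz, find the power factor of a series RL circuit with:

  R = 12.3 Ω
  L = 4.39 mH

Step 1 — Angular frequency: ω = 2π·f = 2π·1110 = 6974 rad/s.
Step 2 — Component impedances:
  R: Z = R = 12.3 Ω
  L: Z = jωL = j·6974·0.00439 = 0 + j30.62 Ω
Step 3 — Series combination: Z_total = R + L = 12.3 + j30.62 Ω = 33∠68.1° Ω.
Step 4 — Power factor: PF = cos(φ) = Re(Z)/|Z| = 12.3/32.996 = 0.3728.
Step 5 — Type: Im(Z) = 30.62 ⇒ lagging (phase φ = 68.1°).

PF = 0.3728 (lagging, φ = 68.1°)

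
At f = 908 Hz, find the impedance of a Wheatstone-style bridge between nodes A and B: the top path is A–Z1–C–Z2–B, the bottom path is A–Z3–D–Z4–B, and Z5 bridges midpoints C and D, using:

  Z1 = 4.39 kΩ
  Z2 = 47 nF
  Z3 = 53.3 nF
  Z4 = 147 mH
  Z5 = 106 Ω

Step 1 — Angular frequency: ω = 2π·f = 2π·908 = 5705 rad/s.
Step 2 — Component impedances:
  Z1: Z = R = 4390 Ω
  Z2: Z = 1/(jωC) = -j/(ω·C) = 0 - j3729 Ω
  Z3: Z = 1/(jωC) = -j/(ω·C) = 0 - j3289 Ω
  Z4: Z = jωL = j·5705·0.147 = 0 + j838.7 Ω
  Z5: Z = R = 106 Ω
Step 3 — Bridge requires nodal analysis (the Z5 bridge couples midpoints C and D, so the two paths cannot be reduced to a simple series/parallel combination). Setting node B to ground and injecting 1 A at node A, the 3-node admittance system at A, C, D solves to V_A = Z_AB = 1595 - j1090 Ω = 1932∠-34.4° Ω.

Z = 1595 - j1090 Ω = 1932∠-34.4° Ω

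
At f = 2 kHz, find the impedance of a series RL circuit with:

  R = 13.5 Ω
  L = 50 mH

Step 1 — Angular frequency: ω = 2π·f = 2π·2000 = 1.257e+04 rad/s.
Step 2 — Component impedances:
  R: Z = R = 13.5 Ω
  L: Z = jωL = j·1.257e+04·0.05 = 0 + j628.3 Ω
Step 3 — Series combination: Z_total = R + L = 13.5 + j628.3 Ω = 628.5∠88.8° Ω.

Z = 13.5 + j628.3 Ω = 628.5∠88.8° Ω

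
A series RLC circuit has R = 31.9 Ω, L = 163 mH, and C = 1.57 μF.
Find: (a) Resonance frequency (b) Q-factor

Step 1 — Resonance condition Im(Z)=0 gives ω₀ = 1/√(LC).
Step 2 — ω₀ = 1/√(0.163·1.57e-06) = 1977 rad/s.
Step 3 — f₀ = ω₀/(2π) = 314.6 Hz.
Step 4 — Series Q: Q = ω₀L/R = 1977·0.163/31.9 = 10.1.

(a) f₀ = 314.6 Hz  (b) Q = 10.1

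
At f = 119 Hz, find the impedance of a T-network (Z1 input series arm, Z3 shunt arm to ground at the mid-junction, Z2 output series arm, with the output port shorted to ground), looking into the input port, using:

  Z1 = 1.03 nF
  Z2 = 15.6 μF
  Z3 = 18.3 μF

Step 1 — Angular frequency: ω = 2π·f = 2π·119 = 747.7 rad/s.
Step 2 — Component impedances:
  Z1: Z = 1/(jωC) = -j/(ω·C) = 0 - j1.298e+06 Ω
  Z2: Z = 1/(jωC) = -j/(ω·C) = 0 - j85.73 Ω
  Z3: Z = 1/(jωC) = -j/(ω·C) = 0 - j73.08 Ω
Step 3 — With the output port shorted to ground, the output series arm Z2 runs from the junction to ground; the shunt arm Z3 also runs from the junction to ground. They appear in parallel: Z3 || Z2 = 0 - j39.45 Ω.
Step 4 — Series with input arm Z1: Z_in = Z1 + (Z3 || Z2) = 0 - j1.299e+06 Ω = 1.299e+06∠-90.0° Ω.

Z = 0 - j1.299e+06 Ω = 1.299e+06∠-90.0° Ω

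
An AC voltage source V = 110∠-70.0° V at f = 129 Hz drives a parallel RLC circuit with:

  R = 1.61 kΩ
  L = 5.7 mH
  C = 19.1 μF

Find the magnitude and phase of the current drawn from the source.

Step 1 — Angular frequency: ω = 2π·f = 2π·129 = 810.5 rad/s.
Step 2 — Component impedances:
  R: Z = R = 1610 Ω
  L: Z = jωL = j·810.5·0.0057 = 0 + j4.62 Ω
  C: Z = 1/(jωC) = -j/(ω·C) = 0 - j64.59 Ω
Step 3 — Parallel combination: 1/Z_total = 1/R + 1/L + 1/C; Z_total = 0.01538 + j4.976 Ω = 4.976∠89.8° Ω.
Step 4 — Source phasor: V = 110∠-70.0° V = 37.62 - j103.4 V.
Step 5 — Ohm's law: I = V / Z_total = (37.62 - j103.4) / (0.01538 + j4.976) = -20.75 - j7.625 A.
Step 6 — Convert to polar: |I| = 22.11 A, ∠I = -159.8°.

I = 22.11∠-159.8° A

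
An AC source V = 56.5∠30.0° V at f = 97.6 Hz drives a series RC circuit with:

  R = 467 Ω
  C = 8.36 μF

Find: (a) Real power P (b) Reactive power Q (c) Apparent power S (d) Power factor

Step 1 — Angular frequency: ω = 2π·f = 2π·97.6 = 613.2 rad/s.
Step 2 — Component impedances:
  R: Z = R = 467 Ω
  C: Z = 1/(jωC) = -j/(ω·C) = 0 - j195.1 Ω
Step 3 — Series combination: Z_total = R + C = 467 - j195.1 Ω = 506.1∠-22.7° Ω.
Step 4 — Source phasor: V = 56.5∠30.0° V = 48.93 + j28.25 V.
Step 5 — Current: I = V / Z = 0.0677 + j0.08877 A = 0.1116∠52.7° A.
Step 6 — Complex power: S = V·I* = 5.82 - j2.431 VA.
Step 7 — Real power: P = Re(S) = 5.82 W.
Step 8 — Reactive power: Q = Im(S) = -2.431 VAR.
Step 9 — Apparent power: |S| = 6.308 VA.
Step 10 — Power factor: PF = P/|S| = 0.9227 (leading).

(a) P = 5.82 W  (b) Q = -2.431 VAR  (c) S = 6.308 VA  (d) PF = 0.9227 (leading)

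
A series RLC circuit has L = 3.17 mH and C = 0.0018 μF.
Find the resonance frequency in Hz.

Step 1 — Resonance condition Im(Z)=0 gives ω₀ = 1/√(LC).
Step 2 — ω₀ = 1/√(0.00317·1.8e-09) = 4.186e+05 rad/s.
Step 3 — f₀ = ω₀/(2π) = 6.663e+04 Hz.

f₀ = 6.663e+04 Hz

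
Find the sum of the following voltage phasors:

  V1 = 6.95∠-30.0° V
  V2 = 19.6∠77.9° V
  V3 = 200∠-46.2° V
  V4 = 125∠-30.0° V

Step 1 — Convert each phasor to rectangular form:
  V1 = 6.95·(cos(-30.0°) + j·sin(-30.0°)) = 6.019 - j3.475 V
  V2 = 19.6·(cos(77.9°) + j·sin(77.9°)) = 4.109 + j19.16 V
  V3 = 200·(cos(-46.2°) + j·sin(-46.2°)) = 138.4 - j144.4 V
  V4 = 125·(cos(-30.0°) + j·sin(-30.0°)) = 108.3 - j62.5 V
Step 2 — Sum components: V_total = 256.8 - j191.2 V.
Step 3 — Convert to polar: |V_total| = 320.1 V, ∠V_total = -36.7°.

V_total = 320.1∠-36.7° V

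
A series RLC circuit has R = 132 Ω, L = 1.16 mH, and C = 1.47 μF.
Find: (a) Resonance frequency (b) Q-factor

Step 1 — Resonance condition Im(Z)=0 gives ω₀ = 1/√(LC).
Step 2 — ω₀ = 1/√(0.00116·1.47e-06) = 2.422e+04 rad/s.
Step 3 — f₀ = ω₀/(2π) = 3854 Hz.
Step 4 — Series Q: Q = ω₀L/R = 2.422e+04·0.00116/132 = 0.2128.

(a) f₀ = 3854 Hz  (b) Q = 0.2128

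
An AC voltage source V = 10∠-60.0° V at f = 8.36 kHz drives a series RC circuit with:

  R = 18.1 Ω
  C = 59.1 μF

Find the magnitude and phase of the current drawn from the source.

Step 1 — Angular frequency: ω = 2π·f = 2π·8360 = 5.253e+04 rad/s.
Step 2 — Component impedances:
  R: Z = R = 18.1 Ω
  C: Z = 1/(jωC) = -j/(ω·C) = 0 - j0.3221 Ω
Step 3 — Series combination: Z_total = R + C = 18.1 - j0.3221 Ω = 18.1∠-1.0° Ω.
Step 4 — Source phasor: V = 10∠-60.0° V = 5 - j8.66 V.
Step 5 — Ohm's law: I = V / Z_total = (5 - j8.66) / (18.1 - j0.3221) = 0.2847 - j0.4734 A.
Step 6 — Convert to polar: |I| = 0.5524 A, ∠I = -59.0°.

I = 0.5524∠-59.0° A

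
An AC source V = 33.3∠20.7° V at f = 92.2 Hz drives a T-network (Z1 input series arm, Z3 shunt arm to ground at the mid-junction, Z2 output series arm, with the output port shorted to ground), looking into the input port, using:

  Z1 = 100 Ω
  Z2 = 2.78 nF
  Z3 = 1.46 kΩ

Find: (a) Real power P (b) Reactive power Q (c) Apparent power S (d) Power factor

Step 1 — Angular frequency: ω = 2π·f = 2π·92.2 = 579.3 rad/s.
Step 2 — Component impedances:
  Z1: Z = R = 100 Ω
  Z2: Z = 1/(jωC) = -j/(ω·C) = 0 - j6.209e+05 Ω
  Z3: Z = R = 1460 Ω
Step 3 — With the output port shorted to ground, the output series arm Z2 runs from the junction to ground; the shunt arm Z3 also runs from the junction to ground. They appear in parallel: Z3 || Z2 = 1460 - j3.433 Ω.
Step 4 — Series with input arm Z1: Z_in = Z1 + (Z3 || Z2) = 1560 - j3.433 Ω = 1560∠-0.1° Ω.
Step 5 — Source phasor: V = 33.3∠20.7° V = 31.15 + j11.77 V.
Step 6 — Current: I = V / Z = 0.01995 + j0.007589 A = 0.02135∠20.8° A.
Step 7 — Complex power: S = V·I* = 0.7108 - j0.001564 VA.
Step 8 — Real power: P = Re(S) = 0.7108 W.
Step 9 — Reactive power: Q = Im(S) = -0.001564 VAR.
Step 10 — Apparent power: |S| = 0.7108 VA.
Step 11 — Power factor: PF = P/|S| = 1 (leading).

(a) P = 0.7108 W  (b) Q = -0.001564 VAR  (c) S = 0.7108 VA  (d) PF = 1 (leading)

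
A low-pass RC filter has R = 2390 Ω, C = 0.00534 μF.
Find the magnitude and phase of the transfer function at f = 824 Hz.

Step 1 — Angular frequency: ω = 2π·824 = 5177 rad/s.
Step 2 — Transfer function: H(jω) = 1/(1 + jωRC).
Step 3 — Denominator: 1 + jωRC = 1 + j·5177·2390·5.34e-09 = 1 + j0.06608.
Step 4 — H = 0.9957 - j0.06579.
Step 5 — Magnitude: |H| = 0.9978 (-0.0 dB); phase: φ = -3.8°.

|H| = 0.9978 (-0.0 dB), φ = -3.8°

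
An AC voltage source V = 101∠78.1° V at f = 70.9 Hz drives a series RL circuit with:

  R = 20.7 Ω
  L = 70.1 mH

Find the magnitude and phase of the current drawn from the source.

Step 1 — Angular frequency: ω = 2π·f = 2π·70.9 = 445.5 rad/s.
Step 2 — Component impedances:
  R: Z = R = 20.7 Ω
  L: Z = jωL = j·445.5·0.0701 = 0 + j31.23 Ω
Step 3 — Series combination: Z_total = R + L = 20.7 + j31.23 Ω = 37.47∠56.5° Ω.
Step 4 — Source phasor: V = 101∠78.1° V = 20.83 + j98.83 V.
Step 5 — Ohm's law: I = V / Z_total = (20.83 + j98.83) / (20.7 + j31.23) = 2.506 + j0.9941 A.
Step 6 — Convert to polar: |I| = 2.696 A, ∠I = 21.6°.

I = 2.696∠21.6° A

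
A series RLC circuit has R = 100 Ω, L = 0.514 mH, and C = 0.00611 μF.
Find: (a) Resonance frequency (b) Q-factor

Step 1 — Resonance condition Im(Z)=0 gives ω₀ = 1/√(LC).
Step 2 — ω₀ = 1/√(0.000514·6.11e-09) = 5.643e+05 rad/s.
Step 3 — f₀ = ω₀/(2π) = 8.981e+04 Hz.
Step 4 — Series Q: Q = ω₀L/R = 5.643e+05·0.000514/100 = 2.9.

(a) f₀ = 8.981e+04 Hz  (b) Q = 2.9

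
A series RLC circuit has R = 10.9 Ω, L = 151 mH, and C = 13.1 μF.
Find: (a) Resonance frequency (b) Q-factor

Step 1 — Resonance condition Im(Z)=0 gives ω₀ = 1/√(LC).
Step 2 — ω₀ = 1/√(0.151·1.31e-05) = 711 rad/s.
Step 3 — f₀ = ω₀/(2π) = 113.2 Hz.
Step 4 — Series Q: Q = ω₀L/R = 711·0.151/10.9 = 9.85.

(a) f₀ = 113.2 Hz  (b) Q = 9.85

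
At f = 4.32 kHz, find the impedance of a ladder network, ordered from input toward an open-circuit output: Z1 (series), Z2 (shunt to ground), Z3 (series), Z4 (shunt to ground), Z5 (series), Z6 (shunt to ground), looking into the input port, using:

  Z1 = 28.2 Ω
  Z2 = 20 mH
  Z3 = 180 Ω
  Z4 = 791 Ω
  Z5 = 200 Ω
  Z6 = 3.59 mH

Step 1 — Angular frequency: ω = 2π·f = 2π·4320 = 2.714e+04 rad/s.
Step 2 — Component impedances:
  Z1: Z = R = 28.2 Ω
  Z2: Z = jωL = j·2.714e+04·0.02 = 0 + j542.9 Ω
  Z3: Z = R = 180 Ω
  Z4: Z = R = 791 Ω
  Z5: Z = R = 200 Ω
  Z6: Z = jωL = j·2.714e+04·0.00359 = 0 + j97.44 Ω
Step 3 — Ladder network (open output): work backward from the far end, alternating series and parallel combinations. Z_in = 238.4 + j175.4 Ω = 296∠36.4° Ω.

Z = 238.4 + j175.4 Ω = 296∠36.4° Ω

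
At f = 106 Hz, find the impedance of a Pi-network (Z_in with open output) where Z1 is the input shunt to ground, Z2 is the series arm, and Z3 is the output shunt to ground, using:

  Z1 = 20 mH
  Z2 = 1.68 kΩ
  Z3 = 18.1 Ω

Step 1 — Angular frequency: ω = 2π·f = 2π·106 = 666 rad/s.
Step 2 — Component impedances:
  Z1: Z = jωL = j·666·0.02 = 0 + j13.32 Ω
  Z2: Z = R = 1680 Ω
  Z3: Z = R = 18.1 Ω
Step 3 — With open output, the series arm Z2 and the output shunt Z3 appear in series to ground: Z2 + Z3 = 1698 Ω.
Step 4 — Parallel with input shunt Z1: Z_in = Z1 || (Z2 + Z3) = 0.1045 + j13.32 Ω = 13.32∠89.6° Ω.

Z = 0.1045 + j13.32 Ω = 13.32∠89.6° Ω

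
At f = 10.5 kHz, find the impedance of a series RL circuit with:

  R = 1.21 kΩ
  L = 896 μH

Step 1 — Angular frequency: ω = 2π·f = 2π·1.05e+04 = 6.597e+04 rad/s.
Step 2 — Component impedances:
  R: Z = R = 1210 Ω
  L: Z = jωL = j·6.597e+04·0.000896 = 0 + j59.11 Ω
Step 3 — Series combination: Z_total = R + L = 1210 + j59.11 Ω = 1211∠2.8° Ω.

Z = 1210 + j59.11 Ω = 1211∠2.8° Ω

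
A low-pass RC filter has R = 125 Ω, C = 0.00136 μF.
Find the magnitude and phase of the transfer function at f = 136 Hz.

Step 1 — Angular frequency: ω = 2π·136 = 854.5 rad/s.
Step 2 — Transfer function: H(jω) = 1/(1 + jωRC).
Step 3 — Denominator: 1 + jωRC = 1 + j·854.5·125·1.36e-09 = 1 + j0.0001453.
Step 4 — H = 1 - j0.0001453.
Step 5 — Magnitude: |H| = 1 (-0.0 dB); phase: φ = -0.0°.

|H| = 1 (-0.0 dB), φ = -0.0°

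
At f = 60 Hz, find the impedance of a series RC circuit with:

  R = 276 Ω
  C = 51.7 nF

Step 1 — Angular frequency: ω = 2π·f = 2π·60 = 377 rad/s.
Step 2 — Component impedances:
  R: Z = R = 276 Ω
  C: Z = 1/(jωC) = -j/(ω·C) = 0 - j5.131e+04 Ω
Step 3 — Series combination: Z_total = R + C = 276 - j5.131e+04 Ω = 5.131e+04∠-89.7° Ω.

Z = 276 - j5.131e+04 Ω = 5.131e+04∠-89.7° Ω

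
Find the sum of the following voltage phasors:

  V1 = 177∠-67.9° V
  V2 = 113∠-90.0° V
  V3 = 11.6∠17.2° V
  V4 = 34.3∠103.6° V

Step 1 — Convert each phasor to rectangular form:
  V1 = 177·(cos(-67.9°) + j·sin(-67.9°)) = 66.59 - j164 V
  V2 = 113·(cos(-90.0°) + j·sin(-90.0°)) = 0 - j113 V
  V3 = 11.6·(cos(17.2°) + j·sin(17.2°)) = 11.08 + j3.43 V
  V4 = 34.3·(cos(103.6°) + j·sin(103.6°)) = -8.065 + j33.34 V
Step 2 — Sum components: V_total = 69.61 - j240.2 V.
Step 3 — Convert to polar: |V_total| = 250.1 V, ∠V_total = -73.8°.

V_total = 250.1∠-73.8° V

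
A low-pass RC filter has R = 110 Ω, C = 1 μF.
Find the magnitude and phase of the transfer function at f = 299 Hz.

Step 1 — Angular frequency: ω = 2π·299 = 1879 rad/s.
Step 2 — Transfer function: H(jω) = 1/(1 + jωRC).
Step 3 — Denominator: 1 + jωRC = 1 + j·1879·110·1e-06 = 1 + j0.2067.
Step 4 — H = 0.959 - j0.1982.
Step 5 — Magnitude: |H| = 0.9793 (-0.2 dB); phase: φ = -11.7°.

|H| = 0.9793 (-0.2 dB), φ = -11.7°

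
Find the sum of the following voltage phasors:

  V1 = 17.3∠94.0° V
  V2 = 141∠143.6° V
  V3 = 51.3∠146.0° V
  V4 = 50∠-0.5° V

Step 1 — Convert each phasor to rectangular form:
  V1 = 17.3·(cos(94.0°) + j·sin(94.0°)) = -1.207 + j17.26 V
  V2 = 141·(cos(143.6°) + j·sin(143.6°)) = -113.5 + j83.67 V
  V3 = 51.3·(cos(146.0°) + j·sin(146.0°)) = -42.53 + j28.69 V
  V4 = 50·(cos(-0.5°) + j·sin(-0.5°)) = 50 - j0.4363 V
Step 2 — Sum components: V_total = -107.2 + j129.2 V.
Step 3 — Convert to polar: |V_total| = 167.9 V, ∠V_total = 129.7°.

V_total = 167.9∠129.7° V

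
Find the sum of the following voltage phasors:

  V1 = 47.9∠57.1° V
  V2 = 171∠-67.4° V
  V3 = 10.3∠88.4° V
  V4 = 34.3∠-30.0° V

Step 1 — Convert each phasor to rectangular form:
  V1 = 47.9·(cos(57.1°) + j·sin(57.1°)) = 26.02 + j40.22 V
  V2 = 171·(cos(-67.4°) + j·sin(-67.4°)) = 65.71 - j157.9 V
  V3 = 10.3·(cos(88.4°) + j·sin(88.4°)) = 0.2876 + j10.3 V
  V4 = 34.3·(cos(-30.0°) + j·sin(-30.0°)) = 29.7 - j17.15 V
Step 2 — Sum components: V_total = 121.7 - j124.5 V.
Step 3 — Convert to polar: |V_total| = 174.1 V, ∠V_total = -45.6°.

V_total = 174.1∠-45.6° V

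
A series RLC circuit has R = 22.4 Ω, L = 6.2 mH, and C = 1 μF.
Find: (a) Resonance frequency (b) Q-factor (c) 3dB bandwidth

Step 1 — Resonance condition Im(Z)=0 gives ω₀ = 1/√(LC).
Step 2 — ω₀ = 1/√(0.0062·1e-06) = 1.27e+04 rad/s.
Step 3 — f₀ = ω₀/(2π) = 2021 Hz.
Step 4 — Series Q: Q = ω₀L/R = 1.27e+04·0.0062/22.4 = 3.515.
Step 5 — 3dB bandwidth: Δω = ω₀/Q = 3613 rad/s; BW = Δω/(2π) = 575 Hz.

(a) f₀ = 2021 Hz  (b) Q = 3.515  (c) BW = 575 Hz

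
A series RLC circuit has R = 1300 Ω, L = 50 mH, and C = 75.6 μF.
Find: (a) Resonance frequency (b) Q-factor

Step 1 — Resonance condition Im(Z)=0 gives ω₀ = 1/√(LC).
Step 2 — ω₀ = 1/√(0.05·7.56e-05) = 514.3 rad/s.
Step 3 — f₀ = ω₀/(2π) = 81.86 Hz.
Step 4 — Series Q: Q = ω₀L/R = 514.3·0.05/1300 = 0.01978.

(a) f₀ = 81.86 Hz  (b) Q = 0.01978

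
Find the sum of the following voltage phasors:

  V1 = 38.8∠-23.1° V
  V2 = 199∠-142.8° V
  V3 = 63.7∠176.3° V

Step 1 — Convert each phasor to rectangular form:
  V1 = 38.8·(cos(-23.1°) + j·sin(-23.1°)) = 35.69 - j15.22 V
  V2 = 199·(cos(-142.8°) + j·sin(-142.8°)) = -158.5 - j120.3 V
  V3 = 63.7·(cos(176.3°) + j·sin(176.3°)) = -63.57 + j4.111 V
Step 2 — Sum components: V_total = -186.4 - j131.4 V.
Step 3 — Convert to polar: |V_total| = 228.1 V, ∠V_total = -144.8°.

V_total = 228.1∠-144.8° V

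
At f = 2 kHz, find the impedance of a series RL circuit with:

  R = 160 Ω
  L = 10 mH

Step 1 — Angular frequency: ω = 2π·f = 2π·2000 = 1.257e+04 rad/s.
Step 2 — Component impedances:
  R: Z = R = 160 Ω
  L: Z = jωL = j·1.257e+04·0.01 = 0 + j125.7 Ω
Step 3 — Series combination: Z_total = R + L = 160 + j125.7 Ω = 203.4∠38.1° Ω.

Z = 160 + j125.7 Ω = 203.4∠38.1° Ω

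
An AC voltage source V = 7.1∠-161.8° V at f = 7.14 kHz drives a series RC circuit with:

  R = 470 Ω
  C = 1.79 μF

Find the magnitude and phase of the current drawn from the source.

Step 1 — Angular frequency: ω = 2π·f = 2π·7140 = 4.486e+04 rad/s.
Step 2 — Component impedances:
  R: Z = R = 470 Ω
  C: Z = 1/(jωC) = -j/(ω·C) = 0 - j12.45 Ω
Step 3 — Series combination: Z_total = R + C = 470 - j12.45 Ω = 470.2∠-1.5° Ω.
Step 4 — Source phasor: V = 7.1∠-161.8° V = -6.745 - j2.218 V.
Step 5 — Ohm's law: I = V / Z_total = (-6.745 - j2.218) / (470 - j12.45) = -0.01422 - j0.005095 A.
Step 6 — Convert to polar: |I| = 0.0151 A, ∠I = -160.3°.

I = 0.0151∠-160.3° A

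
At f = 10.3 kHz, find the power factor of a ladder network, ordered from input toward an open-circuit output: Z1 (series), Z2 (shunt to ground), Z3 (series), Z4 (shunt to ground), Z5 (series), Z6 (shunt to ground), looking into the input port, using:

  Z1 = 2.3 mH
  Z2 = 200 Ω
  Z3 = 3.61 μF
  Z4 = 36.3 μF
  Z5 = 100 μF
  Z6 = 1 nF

Step 1 — Angular frequency: ω = 2π·f = 2π·1.03e+04 = 6.472e+04 rad/s.
Step 2 — Component impedances:
  Z1: Z = jωL = j·6.472e+04·0.0023 = 0 + j148.8 Ω
  Z2: Z = R = 200 Ω
  Z3: Z = 1/(jωC) = -j/(ω·C) = 0 - j4.28 Ω
  Z4: Z = 1/(jωC) = -j/(ω·C) = 0 - j0.4257 Ω
  Z5: Z = 1/(jωC) = -j/(ω·C) = 0 - j0.1545 Ω
  Z6: Z = 1/(jωC) = -j/(ω·C) = 0 - j1.545e+04 Ω
Step 3 — Ladder network (open output): work backward from the far end, alternating series and parallel combinations. Z_in = 0.1107 + j144.1 Ω = 144.1∠90.0° Ω.
Step 4 — Power factor: PF = cos(φ) = Re(Z)/|Z| = 0.11067/144.145 = 0.0007678.
Step 5 — Type: Im(Z) = 144.1 ⇒ lagging (phase φ = 90.0°).

PF = 0.0007678 (lagging, φ = 90.0°)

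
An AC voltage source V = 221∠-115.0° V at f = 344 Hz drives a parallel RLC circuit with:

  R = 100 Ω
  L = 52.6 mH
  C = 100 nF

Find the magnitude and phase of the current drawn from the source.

Step 1 — Angular frequency: ω = 2π·f = 2π·344 = 2161 rad/s.
Step 2 — Component impedances:
  R: Z = R = 100 Ω
  L: Z = jωL = j·2161·0.0526 = 0 + j113.7 Ω
  C: Z = 1/(jωC) = -j/(ω·C) = 0 - j4627 Ω
Step 3 — Parallel combination: 1/Z_total = 1/R + 1/L + 1/C; Z_total = 57.6 + j49.42 Ω = 75.89∠40.6° Ω.
Step 4 — Source phasor: V = 221∠-115.0° V = -93.4 - j200.3 V.
Step 5 — Ohm's law: I = V / Z_total = (-93.4 - j200.3) / (57.6 + j49.42) = -2.652 - j1.202 A.
Step 6 — Convert to polar: |I| = 2.912 A, ∠I = -155.6°.

I = 2.912∠-155.6° A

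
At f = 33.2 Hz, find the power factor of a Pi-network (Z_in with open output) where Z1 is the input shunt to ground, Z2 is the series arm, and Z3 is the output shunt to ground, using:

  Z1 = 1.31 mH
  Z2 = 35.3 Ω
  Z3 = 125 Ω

Step 1 — Angular frequency: ω = 2π·f = 2π·33.2 = 208.6 rad/s.
Step 2 — Component impedances:
  Z1: Z = jωL = j·208.6·0.00131 = 0 + j0.2733 Ω
  Z2: Z = R = 35.3 Ω
  Z3: Z = R = 125 Ω
Step 3 — With open output, the series arm Z2 and the output shunt Z3 appear in series to ground: Z2 + Z3 = 160.3 Ω.
Step 4 — Parallel with input shunt Z1: Z_in = Z1 || (Z2 + Z3) = 0.0004658 + j0.2733 Ω = 0.2733∠89.9° Ω.
Step 5 — Power factor: PF = cos(φ) = Re(Z)/|Z| = 0.00046585/0.27327 = 0.001705.
Step 6 — Type: Im(Z) = 0.2733 ⇒ lagging (phase φ = 89.9°).

PF = 0.001705 (lagging, φ = 89.9°)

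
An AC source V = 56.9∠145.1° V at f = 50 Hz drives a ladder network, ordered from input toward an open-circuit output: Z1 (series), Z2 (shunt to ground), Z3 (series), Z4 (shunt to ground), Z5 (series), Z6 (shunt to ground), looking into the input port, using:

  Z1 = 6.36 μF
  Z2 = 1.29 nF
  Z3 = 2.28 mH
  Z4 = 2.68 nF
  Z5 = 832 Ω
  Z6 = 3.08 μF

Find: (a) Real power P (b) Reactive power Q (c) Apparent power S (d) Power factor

Step 1 — Angular frequency: ω = 2π·f = 2π·50 = 314.2 rad/s.
Step 2 — Component impedances:
  Z1: Z = 1/(jωC) = -j/(ω·C) = 0 - j500.5 Ω
  Z2: Z = 1/(jωC) = -j/(ω·C) = 0 - j2.468e+06 Ω
  Z3: Z = jωL = j·314.2·0.00228 = 0 + j0.7163 Ω
  Z4: Z = 1/(jωC) = -j/(ω·C) = 0 - j1.188e+06 Ω
  Z5: Z = R = 832 Ω
  Z6: Z = 1/(jωC) = -j/(ω·C) = 0 - j1033 Ω
Step 3 — Ladder network (open output): work backward from the far end, alternating series and parallel combinations. Z_in = 829.9 - j1533 Ω = 1743∠-61.6° Ω.
Step 4 — Source phasor: V = 56.9∠145.1° V = -46.67 + j32.56 V.
Step 5 — Current: I = V / Z = -0.02917 - j0.01465 A = 0.03264∠-153.3° A.
Step 6 — Complex power: S = V·I* = 0.8844 - j1.633 VA.
Step 7 — Real power: P = Re(S) = 0.8844 W.
Step 8 — Reactive power: Q = Im(S) = -1.633 VAR.
Step 9 — Apparent power: |S| = 1.857 VA.
Step 10 — Power factor: PF = P/|S| = 0.4761 (leading).

(a) P = 0.8844 W  (b) Q = -1.633 VAR  (c) S = 1.857 VA  (d) PF = 0.4761 (leading)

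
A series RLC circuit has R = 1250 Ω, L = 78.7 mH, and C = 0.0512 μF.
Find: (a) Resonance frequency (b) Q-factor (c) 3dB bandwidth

Step 1 — Resonance: ω₀ = 1/√(LC) = 1/√(0.0787·5.12e-08) = 1.575e+04 rad/s.
Step 2 — f₀ = ω₀/(2π) = 2507 Hz.
Step 3 — Series Q: Q = ω₀L/R = 1.575e+04·0.0787/1250 = 0.9918.
Step 4 — Bandwidth: Δω = ω₀/Q = 1.588e+04 rad/s; BW = Δω/(2π) = 2528 Hz.

(a) f₀ = 2507 Hz  (b) Q = 0.9918  (c) BW = 2528 Hz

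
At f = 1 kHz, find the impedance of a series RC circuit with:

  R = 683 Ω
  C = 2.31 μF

Step 1 — Angular frequency: ω = 2π·f = 2π·1000 = 6283 rad/s.
Step 2 — Component impedances:
  R: Z = R = 683 Ω
  C: Z = 1/(jωC) = -j/(ω·C) = 0 - j68.9 Ω
Step 3 — Series combination: Z_total = R + C = 683 - j68.9 Ω = 686.5∠-5.8° Ω.

Z = 683 - j68.9 Ω = 686.5∠-5.8° Ω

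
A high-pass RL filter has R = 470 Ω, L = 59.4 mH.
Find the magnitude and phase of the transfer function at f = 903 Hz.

Step 1 — Angular frequency: ω = 2π·903 = 5674 rad/s.
Step 2 — Transfer function: H(jω) = jωL/(R + jωL).
Step 3 — Numerator jωL = j·337; denominator R + jωL = 470 + j337.
Step 4 — H = 0.3396 + j0.4736.
Step 5 — Magnitude: |H| = 0.5827 (-4.7 dB); phase: φ = 54.4°.

|H| = 0.5827 (-4.7 dB), φ = 54.4°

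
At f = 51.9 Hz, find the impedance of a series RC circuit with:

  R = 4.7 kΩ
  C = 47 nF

Step 1 — Angular frequency: ω = 2π·f = 2π·51.9 = 326.1 rad/s.
Step 2 — Component impedances:
  R: Z = R = 4700 Ω
  C: Z = 1/(jωC) = -j/(ω·C) = 0 - j6.525e+04 Ω
Step 3 — Series combination: Z_total = R + C = 4700 - j6.525e+04 Ω = 6.542e+04∠-85.9° Ω.

Z = 4700 - j6.525e+04 Ω = 6.542e+04∠-85.9° Ω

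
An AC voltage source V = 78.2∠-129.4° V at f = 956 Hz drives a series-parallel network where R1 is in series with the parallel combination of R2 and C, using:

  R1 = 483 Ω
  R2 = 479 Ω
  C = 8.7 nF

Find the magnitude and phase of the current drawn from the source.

Step 1 — Angular frequency: ω = 2π·f = 2π·956 = 6007 rad/s.
Step 2 — Component impedances:
  R1: Z = R = 483 Ω
  R2: Z = R = 479 Ω
  C: Z = 1/(jωC) = -j/(ω·C) = 0 - j1.914e+04 Ω
Step 3 — Parallel branch: R2 || C = 1/(1/R2 + 1/C) = 478.7 - j11.98 Ω.
Step 4 — Series with R1: Z_total = R1 + (R2 || C) = 961.7 - j11.98 Ω = 961.8∠-0.7° Ω.
Step 5 — Source phasor: V = 78.2∠-129.4° V = -49.64 - j60.43 V.
Step 6 — Ohm's law: I = V / Z_total = (-49.64 - j60.43) / (961.7 - j11.98) = -0.05082 - j0.06347 A.
Step 7 — Convert to polar: |I| = 0.08131 A, ∠I = -128.7°.

I = 0.08131∠-128.7° A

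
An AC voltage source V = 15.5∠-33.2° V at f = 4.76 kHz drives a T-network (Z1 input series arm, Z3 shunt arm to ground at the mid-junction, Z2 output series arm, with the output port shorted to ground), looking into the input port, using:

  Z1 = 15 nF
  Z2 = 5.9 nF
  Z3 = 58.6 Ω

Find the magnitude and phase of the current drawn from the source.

Step 1 — Angular frequency: ω = 2π·f = 2π·4760 = 2.991e+04 rad/s.
Step 2 — Component impedances:
  Z1: Z = 1/(jωC) = -j/(ω·C) = 0 - j2229 Ω
  Z2: Z = 1/(jωC) = -j/(ω·C) = 0 - j5667 Ω
  Z3: Z = R = 58.6 Ω
Step 3 — With the output port shorted to ground, the output series arm Z2 runs from the junction to ground; the shunt arm Z3 also runs from the junction to ground. They appear in parallel: Z3 || Z2 = 58.59 - j0.6059 Ω.
Step 4 — Series with input arm Z1: Z_in = Z1 + (Z3 || Z2) = 58.59 - j2230 Ω = 2230∠-88.5° Ω.
Step 5 — Source phasor: V = 15.5∠-33.2° V = 12.97 - j8.487 V.
Step 6 — Ohm's law: I = V / Z_total = (12.97 - j8.487) / (58.59 - j2230) = 0.003957 + j0.005713 A.
Step 7 — Convert to polar: |I| = 0.006949 A, ∠I = 55.3°.

I = 0.006949∠55.3° A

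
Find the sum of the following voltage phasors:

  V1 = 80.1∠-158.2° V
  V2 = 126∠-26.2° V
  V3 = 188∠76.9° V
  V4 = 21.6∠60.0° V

Step 1 — Convert each phasor to rectangular form:
  V1 = 80.1·(cos(-158.2°) + j·sin(-158.2°)) = -74.37 - j29.75 V
  V2 = 126·(cos(-26.2°) + j·sin(-26.2°)) = 113.1 - j55.63 V
  V3 = 188·(cos(76.9°) + j·sin(76.9°)) = 42.61 + j183.1 V
  V4 = 21.6·(cos(60.0°) + j·sin(60.0°)) = 10.8 + j18.71 V
Step 2 — Sum components: V_total = 92.09 + j116.4 V.
Step 3 — Convert to polar: |V_total| = 148.5 V, ∠V_total = 51.7°.

V_total = 148.5∠51.7° V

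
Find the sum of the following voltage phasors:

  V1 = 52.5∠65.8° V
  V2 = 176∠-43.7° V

Step 1 — Convert each phasor to rectangular form:
  V1 = 52.5·(cos(65.8°) + j·sin(65.8°)) = 21.52 + j47.89 V
  V2 = 176·(cos(-43.7°) + j·sin(-43.7°)) = 127.2 - j121.6 V
Step 2 — Sum components: V_total = 148.8 - j73.71 V.
Step 3 — Convert to polar: |V_total| = 166 V, ∠V_total = -26.4°.

V_total = 166∠-26.4° V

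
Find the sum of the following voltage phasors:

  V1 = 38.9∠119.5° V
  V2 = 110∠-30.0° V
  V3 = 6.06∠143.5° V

Step 1 — Convert each phasor to rectangular form:
  V1 = 38.9·(cos(119.5°) + j·sin(119.5°)) = -19.16 + j33.86 V
  V2 = 110·(cos(-30.0°) + j·sin(-30.0°)) = 95.26 - j55 V
  V3 = 6.06·(cos(143.5°) + j·sin(143.5°)) = -4.871 + j3.605 V
Step 2 — Sum components: V_total = 71.24 - j17.54 V.
Step 3 — Convert to polar: |V_total| = 73.36 V, ∠V_total = -13.8°.

V_total = 73.36∠-13.8° V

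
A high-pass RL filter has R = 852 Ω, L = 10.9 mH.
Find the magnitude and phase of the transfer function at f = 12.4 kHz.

Step 1 — Angular frequency: ω = 2π·1.24e+04 = 7.791e+04 rad/s.
Step 2 — Transfer function: H(jω) = jωL/(R + jωL).
Step 3 — Numerator jωL = j·849.2; denominator R + jωL = 852 + j849.2.
Step 4 — H = 0.4984 + j0.5.
Step 5 — Magnitude: |H| = 0.706 (-3.0 dB); phase: φ = 45.1°.

|H| = 0.706 (-3.0 dB), φ = 45.1°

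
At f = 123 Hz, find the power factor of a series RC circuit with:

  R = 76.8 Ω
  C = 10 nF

Step 1 — Angular frequency: ω = 2π·f = 2π·123 = 772.8 rad/s.
Step 2 — Component impedances:
  R: Z = R = 76.8 Ω
  C: Z = 1/(jωC) = -j/(ω·C) = 0 - j1.294e+05 Ω
Step 3 — Series combination: Z_total = R + C = 76.8 - j1.294e+05 Ω = 1.294e+05∠-90.0° Ω.
Step 4 — Power factor: PF = cos(φ) = Re(Z)/|Z| = 76.8/1.294e+05 = 0.0005935.
Step 5 — Type: Im(Z) = -1.294e+05 ⇒ leading (phase φ = -90.0°).

PF = 0.0005935 (leading, φ = -90.0°)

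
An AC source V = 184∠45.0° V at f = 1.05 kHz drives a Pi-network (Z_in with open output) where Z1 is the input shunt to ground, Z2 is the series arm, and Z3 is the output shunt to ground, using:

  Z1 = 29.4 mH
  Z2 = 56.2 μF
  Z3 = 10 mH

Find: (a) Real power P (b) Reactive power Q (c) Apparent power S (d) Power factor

Step 1 — Angular frequency: ω = 2π·f = 2π·1050 = 6597 rad/s.
Step 2 — Component impedances:
  Z1: Z = jωL = j·6597·0.0294 = 0 + j194 Ω
  Z2: Z = 1/(jωC) = -j/(ω·C) = 0 - j2.697 Ω
  Z3: Z = jωL = j·6597·0.01 = 0 + j65.97 Ω
Step 3 — With open output, the series arm Z2 and the output shunt Z3 appear in series to ground: Z2 + Z3 = 0 + j63.28 Ω.
Step 4 — Parallel with input shunt Z1: Z_in = Z1 || (Z2 + Z3) = 0 + j47.71 Ω = 47.71∠90.0° Ω.
Step 5 — Source phasor: V = 184∠45.0° V = 130.1 + j130.1 V.
Step 6 — Current: I = V / Z = 2.727 - j2.727 A = 3.857∠-45.0° A.
Step 7 — Complex power: S = V·I* = 0 + j709.6 VA.
Step 8 — Real power: P = Re(S) = 0 W.
Step 9 — Reactive power: Q = Im(S) = 709.6 VAR.
Step 10 — Apparent power: |S| = 709.6 VA.
Step 11 — Power factor: PF = P/|S| = 0 (lagging).

(a) P = 0 W  (b) Q = 709.6 VAR  (c) S = 709.6 VA  (d) PF = 0 (lagging)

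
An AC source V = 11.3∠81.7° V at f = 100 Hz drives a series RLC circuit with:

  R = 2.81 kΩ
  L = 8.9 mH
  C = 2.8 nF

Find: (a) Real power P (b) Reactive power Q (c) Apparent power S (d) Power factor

Step 1 — Angular frequency: ω = 2π·f = 2π·100 = 628.3 rad/s.
Step 2 — Component impedances:
  R: Z = R = 2810 Ω
  L: Z = jωL = j·628.3·0.0089 = 0 + j5.592 Ω
  C: Z = 1/(jωC) = -j/(ω·C) = 0 - j5.684e+05 Ω
Step 3 — Series combination: Z_total = R + L + C = 2810 - j5.684e+05 Ω = 5.684e+05∠-89.7° Ω.
Step 4 — Source phasor: V = 11.3∠81.7° V = 1.631 + j11.18 V.
Step 5 — Current: I = V / Z = -1.966e-05 + j2.967e-06 A = 1.988e-05∠171.4° A.
Step 6 — Complex power: S = V·I* = 1.111e-06 - j0.0002246 VA.
Step 7 — Real power: P = Re(S) = 1.111e-06 W.
Step 8 — Reactive power: Q = Im(S) = -0.0002246 VAR.
Step 9 — Apparent power: |S| = 0.0002246 VA.
Step 10 — Power factor: PF = P/|S| = 0.004944 (leading).

(a) P = 1.111e-06 W  (b) Q = -0.0002246 VAR  (c) S = 0.0002246 VA  (d) PF = 0.004944 (leading)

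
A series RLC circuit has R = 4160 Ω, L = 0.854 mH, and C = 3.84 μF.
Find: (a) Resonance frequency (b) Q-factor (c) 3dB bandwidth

Step 1 — Resonance: ω₀ = 1/√(LC) = 1/√(0.000854·3.84e-06) = 1.746e+04 rad/s.
Step 2 — f₀ = ω₀/(2π) = 2779 Hz.
Step 3 — Series Q: Q = ω₀L/R = 1.746e+04·0.000854/4160 = 0.003585.
Step 4 — Bandwidth: Δω = ω₀/Q = 4.871e+06 rad/s; BW = Δω/(2π) = 7.753e+05 Hz.

(a) f₀ = 2779 Hz  (b) Q = 0.003585  (c) BW = 7.753e+05 Hz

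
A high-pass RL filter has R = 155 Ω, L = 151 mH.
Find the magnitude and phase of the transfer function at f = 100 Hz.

Step 1 — Angular frequency: ω = 2π·100 = 628.3 rad/s.
Step 2 — Transfer function: H(jω) = jωL/(R + jωL).
Step 3 — Numerator jωL = j·94.88; denominator R + jωL = 155 + j94.88.
Step 4 — H = 0.2726 + j0.4453.
Step 5 — Magnitude: |H| = 0.5221 (-5.6 dB); phase: φ = 58.5°.

|H| = 0.5221 (-5.6 dB), φ = 58.5°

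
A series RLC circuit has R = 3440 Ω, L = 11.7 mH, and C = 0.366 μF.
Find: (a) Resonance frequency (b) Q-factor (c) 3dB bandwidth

Step 1 — Resonance: ω₀ = 1/√(LC) = 1/√(0.0117·3.66e-07) = 1.528e+04 rad/s.
Step 2 — f₀ = ω₀/(2π) = 2432 Hz.
Step 3 — Series Q: Q = ω₀L/R = 1.528e+04·0.0117/3440 = 0.05197.
Step 4 — Bandwidth: Δω = ω₀/Q = 2.94e+05 rad/s; BW = Δω/(2π) = 4.679e+04 Hz.

(a) f₀ = 2432 Hz  (b) Q = 0.05197  (c) BW = 4.679e+04 Hz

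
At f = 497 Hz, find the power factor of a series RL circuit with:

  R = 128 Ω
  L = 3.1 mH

Step 1 — Angular frequency: ω = 2π·f = 2π·497 = 3123 rad/s.
Step 2 — Component impedances:
  R: Z = R = 128 Ω
  L: Z = jωL = j·3123·0.0031 = 0 + j9.681 Ω
Step 3 — Series combination: Z_total = R + L = 128 + j9.681 Ω = 128.4∠4.3° Ω.
Step 4 — Power factor: PF = cos(φ) = Re(Z)/|Z| = 128/128.3655 = 0.9972.
Step 5 — Type: Im(Z) = 9.681 ⇒ lagging (phase φ = 4.3°).

PF = 0.9972 (lagging, φ = 4.3°)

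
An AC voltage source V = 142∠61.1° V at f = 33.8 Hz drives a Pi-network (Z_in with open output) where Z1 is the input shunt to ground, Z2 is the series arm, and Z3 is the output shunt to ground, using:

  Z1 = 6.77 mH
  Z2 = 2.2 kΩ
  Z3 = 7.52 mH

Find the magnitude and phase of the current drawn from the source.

Step 1 — Angular frequency: ω = 2π·f = 2π·33.8 = 212.4 rad/s.
Step 2 — Component impedances:
  Z1: Z = jωL = j·212.4·0.00677 = 0 + j1.438 Ω
  Z2: Z = R = 2200 Ω
  Z3: Z = jωL = j·212.4·0.00752 = 0 + j1.597 Ω
Step 3 — With open output, the series arm Z2 and the output shunt Z3 appear in series to ground: Z2 + Z3 = 2200 + j1.597 Ω.
Step 4 — Parallel with input shunt Z1: Z_in = Z1 || (Z2 + Z3) = 0.0009396 + j1.438 Ω = 1.438∠90.0° Ω.
Step 5 — Source phasor: V = 142∠61.1° V = 68.63 + j124.3 V.
Step 6 — Ohm's law: I = V / Z_total = (68.63 + j124.3) / (0.0009396 + j1.438) = 86.5 - j47.67 A.
Step 7 — Convert to polar: |I| = 98.77 A, ∠I = -28.9°.

I = 98.77∠-28.9° A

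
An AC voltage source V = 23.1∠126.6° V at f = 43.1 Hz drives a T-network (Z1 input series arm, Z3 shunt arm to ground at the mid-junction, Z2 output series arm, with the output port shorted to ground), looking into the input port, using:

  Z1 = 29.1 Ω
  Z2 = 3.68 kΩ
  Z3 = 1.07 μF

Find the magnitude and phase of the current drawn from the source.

Step 1 — Angular frequency: ω = 2π·f = 2π·43.1 = 270.8 rad/s.
Step 2 — Component impedances:
  Z1: Z = R = 29.1 Ω
  Z2: Z = R = 3680 Ω
  Z3: Z = 1/(jωC) = -j/(ω·C) = 0 - j3451 Ω
Step 3 — With the output port shorted to ground, the output series arm Z2 runs from the junction to ground; the shunt arm Z3 also runs from the junction to ground. They appear in parallel: Z3 || Z2 = 1722 - j1836 Ω.
Step 4 — Series with input arm Z1: Z_in = Z1 + (Z3 || Z2) = 1751 - j1836 Ω = 2537∠-46.4° Ω.
Step 5 — Source phasor: V = 23.1∠126.6° V = -13.77 + j18.55 V.
Step 6 — Ohm's law: I = V / Z_total = (-13.77 + j18.55) / (1751 - j1836) = -0.009035 + j0.001116 A.
Step 7 — Convert to polar: |I| = 0.009104 A, ∠I = 173.0°.

I = 0.009104∠173.0° A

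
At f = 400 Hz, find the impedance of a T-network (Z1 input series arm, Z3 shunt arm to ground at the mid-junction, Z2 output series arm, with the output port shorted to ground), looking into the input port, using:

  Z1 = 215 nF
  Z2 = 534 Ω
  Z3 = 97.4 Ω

Step 1 — Angular frequency: ω = 2π·f = 2π·400 = 2513 rad/s.
Step 2 — Component impedances:
  Z1: Z = 1/(jωC) = -j/(ω·C) = 0 - j1851 Ω
  Z2: Z = R = 534 Ω
  Z3: Z = R = 97.4 Ω
Step 3 — With the output port shorted to ground, the output series arm Z2 runs from the junction to ground; the shunt arm Z3 also runs from the junction to ground. They appear in parallel: Z3 || Z2 = 82.38 Ω.
Step 4 — Series with input arm Z1: Z_in = Z1 + (Z3 || Z2) = 82.38 - j1851 Ω = 1852∠-87.5° Ω.

Z = 82.38 - j1851 Ω = 1852∠-87.5° Ω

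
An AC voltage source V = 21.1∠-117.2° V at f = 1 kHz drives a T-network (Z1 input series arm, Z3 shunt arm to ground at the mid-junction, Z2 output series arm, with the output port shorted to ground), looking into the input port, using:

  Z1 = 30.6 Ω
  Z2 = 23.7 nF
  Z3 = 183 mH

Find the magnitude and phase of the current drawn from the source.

Step 1 — Angular frequency: ω = 2π·f = 2π·1000 = 6283 rad/s.
Step 2 — Component impedances:
  Z1: Z = R = 30.6 Ω
  Z2: Z = 1/(jωC) = -j/(ω·C) = 0 - j6715 Ω
  Z3: Z = jωL = j·6283·0.183 = 0 + j1150 Ω
Step 3 — With the output port shorted to ground, the output series arm Z2 runs from the junction to ground; the shunt arm Z3 also runs from the junction to ground. They appear in parallel: Z3 || Z2 = 0 + j1387 Ω.
Step 4 — Series with input arm Z1: Z_in = Z1 + (Z3 || Z2) = 30.6 + j1387 Ω = 1388∠88.7° Ω.
Step 5 — Source phasor: V = 21.1∠-117.2° V = -9.645 - j18.77 V.
Step 6 — Ohm's law: I = V / Z_total = (-9.645 - j18.77) / (30.6 + j1387) = -0.01367 + j0.00665 A.
Step 7 — Convert to polar: |I| = 0.0152 A, ∠I = 154.1°.

I = 0.0152∠154.1° A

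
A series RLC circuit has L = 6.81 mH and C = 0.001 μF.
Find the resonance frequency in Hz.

Step 1 — Resonance condition Im(Z)=0 gives ω₀ = 1/√(LC).
Step 2 — ω₀ = 1/√(0.00681·1e-09) = 3.832e+05 rad/s.
Step 3 — f₀ = ω₀/(2π) = 6.099e+04 Hz.

f₀ = 6.099e+04 Hz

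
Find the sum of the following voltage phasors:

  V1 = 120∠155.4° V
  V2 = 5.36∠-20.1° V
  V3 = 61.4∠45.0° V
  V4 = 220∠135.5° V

Step 1 — Convert each phasor to rectangular form:
  V1 = 120·(cos(155.4°) + j·sin(155.4°)) = -109.1 + j49.95 V
  V2 = 5.36·(cos(-20.1°) + j·sin(-20.1°)) = 5.034 - j1.842 V
  V3 = 61.4·(cos(45.0°) + j·sin(45.0°)) = 43.42 + j43.42 V
  V4 = 220·(cos(135.5°) + j·sin(135.5°)) = -156.9 + j154.2 V
Step 2 — Sum components: V_total = -217.6 + j245.7 V.
Step 3 — Convert to polar: |V_total| = 328.2 V, ∠V_total = 131.5°.

V_total = 328.2∠131.5° V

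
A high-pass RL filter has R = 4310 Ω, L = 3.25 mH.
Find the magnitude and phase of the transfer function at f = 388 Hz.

Step 1 — Angular frequency: ω = 2π·388 = 2438 rad/s.
Step 2 — Transfer function: H(jω) = jωL/(R + jωL).
Step 3 — Numerator jωL = j·7.923; denominator R + jωL = 4310 + j7.923.
Step 4 — H = 3.379e-06 + j0.001838.
Step 5 — Magnitude: |H| = 0.001838 (-54.7 dB); phase: φ = 89.9°.

|H| = 0.001838 (-54.7 dB), φ = 89.9°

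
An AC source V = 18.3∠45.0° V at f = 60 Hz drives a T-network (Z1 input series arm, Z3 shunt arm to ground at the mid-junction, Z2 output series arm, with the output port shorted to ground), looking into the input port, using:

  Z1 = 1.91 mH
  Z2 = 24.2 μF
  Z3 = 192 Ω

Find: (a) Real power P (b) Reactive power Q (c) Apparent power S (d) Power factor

Step 1 — Angular frequency: ω = 2π·f = 2π·60 = 377 rad/s.
Step 2 — Component impedances:
  Z1: Z = jωL = j·377·0.00191 = 0 + j0.7201 Ω
  Z2: Z = 1/(jωC) = -j/(ω·C) = 0 - j109.6 Ω
  Z3: Z = R = 192 Ω
Step 3 — With the output port shorted to ground, the output series arm Z2 runs from the junction to ground; the shunt arm Z3 also runs from the junction to ground. They appear in parallel: Z3 || Z2 = 47.19 - j82.67 Ω.
Step 4 — Series with input arm Z1: Z_in = Z1 + (Z3 || Z2) = 47.19 - j81.95 Ω = 94.57∠-60.1° Ω.
Step 5 — Source phasor: V = 18.3∠45.0° V = 12.94 + j12.94 V.
Step 6 — Current: I = V / Z = -0.05029 + j0.1869 A = 0.1935∠105.1° A.
Step 7 — Complex power: S = V·I* = 1.767 - j3.069 VA.
Step 8 — Real power: P = Re(S) = 1.767 W.
Step 9 — Reactive power: Q = Im(S) = -3.069 VAR.
Step 10 — Apparent power: |S| = 3.541 VA.
Step 11 — Power factor: PF = P/|S| = 0.4991 (leading).

(a) P = 1.767 W  (b) Q = -3.069 VAR  (c) S = 3.541 VA  (d) PF = 0.4991 (leading)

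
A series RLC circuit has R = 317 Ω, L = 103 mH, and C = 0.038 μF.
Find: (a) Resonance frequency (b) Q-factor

Step 1 — Resonance condition Im(Z)=0 gives ω₀ = 1/√(LC).
Step 2 — ω₀ = 1/√(0.103·3.8e-08) = 1.598e+04 rad/s.
Step 3 — f₀ = ω₀/(2π) = 2544 Hz.
Step 4 — Series Q: Q = ω₀L/R = 1.598e+04·0.103/317 = 5.194.

(a) f₀ = 2544 Hz  (b) Q = 5.194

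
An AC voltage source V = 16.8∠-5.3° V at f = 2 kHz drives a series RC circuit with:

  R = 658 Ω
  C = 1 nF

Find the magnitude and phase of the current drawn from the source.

Step 1 — Angular frequency: ω = 2π·f = 2π·2000 = 1.257e+04 rad/s.
Step 2 — Component impedances:
  R: Z = R = 658 Ω
  C: Z = 1/(jωC) = -j/(ω·C) = 0 - j7.958e+04 Ω
Step 3 — Series combination: Z_total = R + C = 658 - j7.958e+04 Ω = 7.958e+04∠-89.5° Ω.
Step 4 — Source phasor: V = 16.8∠-5.3° V = 16.73 - j1.552 V.
Step 5 — Ohm's law: I = V / Z_total = (16.73 - j1.552) / (658 - j7.958e+04) = 2.124e-05 + j0.00021 A.
Step 6 — Convert to polar: |I| = 0.0002111 A, ∠I = 84.2°.

I = 0.0002111∠84.2° A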